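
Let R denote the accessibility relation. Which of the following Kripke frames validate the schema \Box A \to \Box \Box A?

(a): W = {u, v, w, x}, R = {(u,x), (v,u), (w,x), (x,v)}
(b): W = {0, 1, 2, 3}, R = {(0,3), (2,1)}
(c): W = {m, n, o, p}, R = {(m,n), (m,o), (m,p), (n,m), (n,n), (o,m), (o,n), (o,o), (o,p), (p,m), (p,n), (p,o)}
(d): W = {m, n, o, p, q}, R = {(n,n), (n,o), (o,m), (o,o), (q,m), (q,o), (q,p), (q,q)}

(b)

Frame correspondent (Sahlqvist): \forall x \forall y \forall z (Rxy \wedge Ryz \to Rxz) — i.e. transitivity.
(a): fails — Rvu and Rux but not Rvx.
(b): satisfies the condition.
(c): fails — Rpm and Rmp but not Rpp.
(d): fails — Rno and Rom but not Rnm.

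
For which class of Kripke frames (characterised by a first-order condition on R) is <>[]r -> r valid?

symmetry

Equivalently (dual form): r → □◇r.
Suppose r→□◇r is valid. Take Rxy and set V(r)={x}. Then r at x, so □◇r at x, so ◇r at y, so some z with Ryz has r; z=x, i.e. Ryx.
Conversely, on a frame with symmetry the schema holds at every world under every valuation.
Frame condition: forall x forall y (Rxy -> Ryx).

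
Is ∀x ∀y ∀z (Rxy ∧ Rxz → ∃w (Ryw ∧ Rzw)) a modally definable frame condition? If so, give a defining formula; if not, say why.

Yes — defined by ◇□q → □◇q

The condition is convergence. A defining modal formula is ◇□q → □◇q.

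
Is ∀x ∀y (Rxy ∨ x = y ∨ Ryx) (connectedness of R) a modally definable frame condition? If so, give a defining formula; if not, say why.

Any modally definable frame class is closed under disjoint unions.
Take 4 disjoint single-world reflexive frames: each is trivially connected, but their disjoint union has 4 worlds with no edge between distinct components, so it is not connected.
So no modal formula (or set of formulas) defines exactly the connected frames.

No — not modally definable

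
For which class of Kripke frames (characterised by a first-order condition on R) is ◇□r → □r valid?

Replacing r by ¬r and contraposing gives the equivalent schema ◇r → □◇r.
Suppose ◇r→□◇r is valid. Take Rxy, Rxz and set V(r)={y}. Then ◇r at x, so □◇r at x, so ◇r at z, so some w with Rzw has r; w=y, i.e. Rzy. By symmetry of the argument, Ryz.
Conversely, any frame satisfying ∀x ∀y ∀z (Rxy ∧ Rxz → Ryz) validates the schema.
Frame condition: ∀x ∀y ∀z (Rxy ∧ Rxz → Ryz).

the Euclidean property: ∀x ∀y ∀z (Rxy ∧ Rxz → Ryz)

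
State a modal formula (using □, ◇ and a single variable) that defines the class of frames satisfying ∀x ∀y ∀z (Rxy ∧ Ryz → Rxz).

This is transitivity; the standard corresponding axiom is 4: □q → □□q.

□q → □□q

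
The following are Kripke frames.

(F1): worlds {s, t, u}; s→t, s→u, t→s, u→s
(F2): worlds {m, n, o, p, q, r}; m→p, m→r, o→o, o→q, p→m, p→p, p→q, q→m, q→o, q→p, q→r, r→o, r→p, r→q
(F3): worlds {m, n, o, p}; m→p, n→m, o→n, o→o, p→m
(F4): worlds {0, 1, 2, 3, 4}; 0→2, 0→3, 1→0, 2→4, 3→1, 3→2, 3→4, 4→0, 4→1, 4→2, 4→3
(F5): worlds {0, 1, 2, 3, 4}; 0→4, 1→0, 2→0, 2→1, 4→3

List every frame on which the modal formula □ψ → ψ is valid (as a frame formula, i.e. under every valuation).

none

This is the axiom for reflexivity; its first-order frame correspondent is ∀x Rxx.
(F1): fails — world s does not see itself.
(F2): fails — world m does not see itself.
(F3): fails — world m does not see itself.
(F4): fails — world 0 does not see itself.
(F5): fails — world 0 does not see itself.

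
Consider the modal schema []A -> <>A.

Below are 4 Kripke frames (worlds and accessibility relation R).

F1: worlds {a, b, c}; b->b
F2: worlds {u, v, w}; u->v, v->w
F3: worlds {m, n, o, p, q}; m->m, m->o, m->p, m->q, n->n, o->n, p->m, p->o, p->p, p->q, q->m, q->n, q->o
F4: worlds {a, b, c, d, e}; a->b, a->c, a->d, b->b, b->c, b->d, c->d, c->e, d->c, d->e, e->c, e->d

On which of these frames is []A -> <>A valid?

F3, F4

Frame correspondent (Sahlqvist): forall x exists y Rxy — i.e. seriality.
F1: fails — world a has no successor.
F2: fails — world w has no successor.
F3: ✓.
F4: ✓.
Valid on: F3, F4.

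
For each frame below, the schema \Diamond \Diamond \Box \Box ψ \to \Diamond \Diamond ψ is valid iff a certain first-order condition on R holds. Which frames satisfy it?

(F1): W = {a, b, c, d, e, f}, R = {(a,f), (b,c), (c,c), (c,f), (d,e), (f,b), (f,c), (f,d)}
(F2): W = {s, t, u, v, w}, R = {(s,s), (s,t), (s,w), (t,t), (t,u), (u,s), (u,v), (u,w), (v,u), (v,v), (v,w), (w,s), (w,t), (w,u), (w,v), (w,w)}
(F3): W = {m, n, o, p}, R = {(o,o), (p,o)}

The schema corresponds to a generalized confluence (Geach) condition: \forall x \forall y (x R^2 y \to \exists w (y R^2 w \wedge x R^2 w)).
(F1): fails — aR²d but no w with dR²w and aR²w.
(F2): holds.
(F3): holds.

(F2), (F3)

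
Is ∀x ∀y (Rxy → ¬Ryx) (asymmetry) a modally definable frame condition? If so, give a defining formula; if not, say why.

Modal frame validity is preserved under surjective bounded morphisms.
The 5-cycle (worlds w0,w1,w2,w3,w4 with w0→w1→w2→w3→w4→w0) is asymmetric. Mapping every world to a single reflexive point • is a surjective bounded morphism, and the reflexive point is not asymmetric (R•• but asymmetry requires ¬R••).
So no modal formula (or set of formulas) defines exactly the asymmetric frames.

Not definable by any modal formula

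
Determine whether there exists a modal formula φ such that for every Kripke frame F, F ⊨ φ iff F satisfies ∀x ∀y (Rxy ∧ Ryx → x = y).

No

If a class were modally definable it would be closed under surjective bounded morphisms (Goldblatt–Thomason).
The 8-cycle (worlds a,b,c,d,e,f,g,h with a→b→c→d→e→f→g→h→a) is antisymmetric. Sending even-indexed worlds to • and odd-indexed worlds to ∘ is a surjective bounded morphism onto the two-world frame with •↔∘, which is not antisymmetric.
Hence antisymmetry is not modally definable.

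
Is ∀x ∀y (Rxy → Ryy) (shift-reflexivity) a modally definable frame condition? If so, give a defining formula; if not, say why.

Definable; □(□r → r) defines it

Yes: it is shift-reflexivity, defined by the T□ schema □(□r → r).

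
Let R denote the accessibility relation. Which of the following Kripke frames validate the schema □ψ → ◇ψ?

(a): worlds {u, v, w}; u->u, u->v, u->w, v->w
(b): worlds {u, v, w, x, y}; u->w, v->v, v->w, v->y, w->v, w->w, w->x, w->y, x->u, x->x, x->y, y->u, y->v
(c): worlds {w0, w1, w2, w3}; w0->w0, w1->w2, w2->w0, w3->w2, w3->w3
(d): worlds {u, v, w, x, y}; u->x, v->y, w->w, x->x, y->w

The schema corresponds to seriality: ∀x ∃y Rxy.
(a): fails — world w has no successor.
(b): satisfies the condition.
(c): satisfies the condition.
(d): satisfies the condition.

(b), (c), (d)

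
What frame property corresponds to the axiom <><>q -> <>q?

transitivity

Replacing q by ¬q and contraposing gives the equivalent schema □q → □□q.
Suppose □q→□□q is valid. Take Rxy, Ryz and set V(q)={w : Rxw}. Then □q at x, so □□q at x, so □q at y, so q at z, i.e. Rxz.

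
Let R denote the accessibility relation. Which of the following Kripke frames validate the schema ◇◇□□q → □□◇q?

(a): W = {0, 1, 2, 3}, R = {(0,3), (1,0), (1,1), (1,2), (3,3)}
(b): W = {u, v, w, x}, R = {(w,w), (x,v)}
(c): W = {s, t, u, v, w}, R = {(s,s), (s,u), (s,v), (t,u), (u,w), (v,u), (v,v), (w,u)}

(b)

The schema corresponds to a generalized confluence (Geach) condition: ∀x ∀y ∀z ((xR²y ∧ xR²z) → ∃w (yR²w ∧ zRw)).
(a): fails — 1R²0, 1R²1 but no w with 0R²w and 1Rw.
(b): ✓.
(c): fails — sR²u, sR²u but no w* with uR²w* and uRw*.
Valid on: (b).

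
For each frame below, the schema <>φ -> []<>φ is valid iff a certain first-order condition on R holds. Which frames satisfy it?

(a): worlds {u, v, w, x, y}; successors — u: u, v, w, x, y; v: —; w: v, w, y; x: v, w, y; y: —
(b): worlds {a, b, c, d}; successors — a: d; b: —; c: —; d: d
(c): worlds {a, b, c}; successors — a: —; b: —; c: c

(b), (c)

The schema corresponds to the Euclidean property: forall x forall y forall z (Rxy & Rxz -> Ryz).
(a): fails — Ruv and Ruv but not Rvv.
(b): holds.
(c): holds.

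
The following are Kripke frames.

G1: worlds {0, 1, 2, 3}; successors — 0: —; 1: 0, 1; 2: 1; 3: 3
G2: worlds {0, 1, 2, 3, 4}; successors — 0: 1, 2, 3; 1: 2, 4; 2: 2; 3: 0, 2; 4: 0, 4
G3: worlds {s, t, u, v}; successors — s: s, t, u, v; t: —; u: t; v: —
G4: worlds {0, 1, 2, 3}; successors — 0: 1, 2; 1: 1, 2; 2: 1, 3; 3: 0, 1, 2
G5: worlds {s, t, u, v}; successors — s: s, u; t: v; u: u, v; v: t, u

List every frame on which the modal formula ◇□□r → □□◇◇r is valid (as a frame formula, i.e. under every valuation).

G2, G4, G5

Frame correspondent (Sahlqvist): ∀x ∀y ∀z ((xRy ∧ xR²z) → ∃w (yR²w ∧ zR²w)) — i.e. a generalized confluence (Geach) condition.
G1: fails — 1R0, 1R²0 but no w with 0R²w and 0R²w.
G2: satisfies the condition.
G3: fails — sRs, sR²t but no w with sR²w and tR²w.
G4: satisfies the condition.
G5: satisfies the condition.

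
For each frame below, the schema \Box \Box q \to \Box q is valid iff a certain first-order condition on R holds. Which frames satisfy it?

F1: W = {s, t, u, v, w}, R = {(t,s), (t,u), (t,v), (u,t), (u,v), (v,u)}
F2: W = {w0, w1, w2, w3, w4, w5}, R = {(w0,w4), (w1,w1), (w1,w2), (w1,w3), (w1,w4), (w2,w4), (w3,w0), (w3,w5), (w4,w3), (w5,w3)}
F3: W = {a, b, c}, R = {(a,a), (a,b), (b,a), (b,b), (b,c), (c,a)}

The schema corresponds to density: \forall x \forall y (Rxy \to \exists z (Rxz \wedge Rzy)).
F1: fails — Rut but no z with Ruz and Rzt.
F2: fails — Rw0w4 but no z with Rw0z and Rzw4.
F3: condition met.

F3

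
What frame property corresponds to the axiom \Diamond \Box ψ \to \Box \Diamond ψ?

Suppose ◇□ψ→□◇ψ is valid. Take Rxy, Rxz and set V(ψ)={w : Ryw}. Then □ψ at y so ◇□ψ at x, so □◇ψ at x, so ◇ψ at z, giving w with Rzw and Ryw.
The converse is a direct semantic check.
So the correspondent is convergence.

convergence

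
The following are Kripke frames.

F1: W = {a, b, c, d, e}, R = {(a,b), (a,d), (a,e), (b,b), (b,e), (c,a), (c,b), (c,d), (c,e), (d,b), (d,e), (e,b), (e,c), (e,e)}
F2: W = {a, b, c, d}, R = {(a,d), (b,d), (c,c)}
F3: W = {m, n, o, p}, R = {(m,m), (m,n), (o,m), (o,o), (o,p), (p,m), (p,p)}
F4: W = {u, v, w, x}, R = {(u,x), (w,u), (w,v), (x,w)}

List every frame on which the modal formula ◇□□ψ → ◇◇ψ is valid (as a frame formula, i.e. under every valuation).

This is the axiom for a generalized confluence (Geach) condition; its first-order frame correspondent is ∀x ∀y (xRy → ∃w (yR²w ∧ xR²w)).
F1: ✓.
F2: fails — aRd but no w with dR²w and aR²w.
F3: fails — mRn but no w with nR²w and mR²w.
F4: fails — uRx but no t with xR²t and uR²t.
Valid on: F1.

F1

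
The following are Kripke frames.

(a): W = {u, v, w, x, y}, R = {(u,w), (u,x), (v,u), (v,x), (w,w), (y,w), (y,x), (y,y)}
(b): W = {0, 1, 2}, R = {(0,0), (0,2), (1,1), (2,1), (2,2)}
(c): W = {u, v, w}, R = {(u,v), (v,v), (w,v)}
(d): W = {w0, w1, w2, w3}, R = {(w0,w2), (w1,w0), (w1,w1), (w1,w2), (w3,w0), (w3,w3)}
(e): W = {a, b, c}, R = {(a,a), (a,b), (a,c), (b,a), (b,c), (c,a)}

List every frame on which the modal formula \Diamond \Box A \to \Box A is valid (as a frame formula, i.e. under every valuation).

The schema corresponds to the Euclidean property: \forall x \forall y \forall z (Rxy \wedge Rxz \to Ryz).
(a): fails — Ruw and Rux but not Rwx.
(b): fails — R02 and R00 but not R20.
(c): condition met.
(d): fails — Rw0w2 and Rw0w2 but not Rw2w2.
(e): fails — Rab and Rab but not Rbb.
Valid on: (c).

(c)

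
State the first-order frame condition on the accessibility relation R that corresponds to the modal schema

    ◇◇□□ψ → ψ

This is a Sahlqvist (Geach-type) schema ◇^2□^2ψ → □^0◇^0ψ.
First-order correspondent: ∀x ∀y (xR²y → ∃w (yR²w ∧ x = w)).

∀x ∀y (xR²y → ∃w (yR²w ∧ x = w))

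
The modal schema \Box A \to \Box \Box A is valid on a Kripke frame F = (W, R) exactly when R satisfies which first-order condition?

Suppose □A→□□A is valid. Take Rxy, Ryz and set V(A)={w : Rxw}. Then □A at x, so □□A at x, so □A at y, so A at z, i.e. Rxz.
The converse is a direct semantic check.
Frame condition: \forall x \forall y \forall z (Rxy \wedge Ryz \to Rxz).

transitivity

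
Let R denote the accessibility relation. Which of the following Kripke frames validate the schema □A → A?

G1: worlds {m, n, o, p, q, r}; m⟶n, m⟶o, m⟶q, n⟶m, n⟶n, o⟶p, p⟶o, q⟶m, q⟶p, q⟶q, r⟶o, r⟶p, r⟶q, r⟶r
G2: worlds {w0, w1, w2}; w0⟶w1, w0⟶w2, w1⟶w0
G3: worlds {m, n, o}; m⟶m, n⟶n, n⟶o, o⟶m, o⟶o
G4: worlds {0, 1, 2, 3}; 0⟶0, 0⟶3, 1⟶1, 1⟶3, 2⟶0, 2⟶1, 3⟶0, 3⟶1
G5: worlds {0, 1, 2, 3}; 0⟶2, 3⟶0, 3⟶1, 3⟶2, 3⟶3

G3

The schema corresponds to reflexivity: ∀x Rxx.
G1: fails — world m does not see itself.
G2: fails — world w0 does not see itself.
G3: satisfies the condition.
G4: fails — world 2 does not see itself.
G5: fails — world 0 does not see itself.
Valid on: G3.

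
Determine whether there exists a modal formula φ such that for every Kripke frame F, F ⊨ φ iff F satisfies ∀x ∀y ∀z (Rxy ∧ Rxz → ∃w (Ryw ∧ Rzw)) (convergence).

Yes — defined by ◇□p → □◇p

Yes: it is convergence, defined by the .2 schema ◇□p → □◇p.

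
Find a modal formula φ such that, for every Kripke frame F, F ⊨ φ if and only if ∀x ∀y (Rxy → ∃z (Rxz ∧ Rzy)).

A defining formula is □□p → □p (the C4 axiom).
Suppose □□p→□p is valid. Take Rxy and set V(p)={w : xR²w}. Then □□p at x, so □p at x, so p at y, i.e. ∃z(Rxz∧Rzy).

□□p → □p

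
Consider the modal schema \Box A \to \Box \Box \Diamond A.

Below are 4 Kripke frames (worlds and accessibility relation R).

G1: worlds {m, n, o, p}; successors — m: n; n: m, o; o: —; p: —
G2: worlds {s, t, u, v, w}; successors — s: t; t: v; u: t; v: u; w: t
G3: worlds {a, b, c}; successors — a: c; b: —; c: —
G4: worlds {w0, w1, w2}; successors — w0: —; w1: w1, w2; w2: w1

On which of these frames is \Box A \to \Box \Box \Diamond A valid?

G3, G4

The schema corresponds to a generalized confluence (Geach) condition: \forall x \forall z (x R^2 z \to \exists w (xRw \wedge zRw)).
G1: fails — mR²o but no w with mRw and oRw.
G2: fails — sR²v but no w* with sRw* and vRw*.
G3: holds.
G4: holds.
Valid on: G3, G4.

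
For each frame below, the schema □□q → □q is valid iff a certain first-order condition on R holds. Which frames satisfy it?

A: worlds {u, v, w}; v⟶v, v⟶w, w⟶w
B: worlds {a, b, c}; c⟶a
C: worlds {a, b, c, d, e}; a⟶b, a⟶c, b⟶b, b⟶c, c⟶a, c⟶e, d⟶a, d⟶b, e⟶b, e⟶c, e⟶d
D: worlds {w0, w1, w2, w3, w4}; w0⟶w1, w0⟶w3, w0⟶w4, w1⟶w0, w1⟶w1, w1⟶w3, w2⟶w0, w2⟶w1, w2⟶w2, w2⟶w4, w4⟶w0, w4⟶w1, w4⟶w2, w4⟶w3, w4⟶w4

A, D

The schema corresponds to density: ∀x ∀y (Rxy → ∃z (Rxz ∧ Rzy)).
A: ✓.
B: fails — Rca but no z with Rcz and Rza.
C: fails — Red but no z with Rez and Rzd.
D: ✓.
Valid on: A, D.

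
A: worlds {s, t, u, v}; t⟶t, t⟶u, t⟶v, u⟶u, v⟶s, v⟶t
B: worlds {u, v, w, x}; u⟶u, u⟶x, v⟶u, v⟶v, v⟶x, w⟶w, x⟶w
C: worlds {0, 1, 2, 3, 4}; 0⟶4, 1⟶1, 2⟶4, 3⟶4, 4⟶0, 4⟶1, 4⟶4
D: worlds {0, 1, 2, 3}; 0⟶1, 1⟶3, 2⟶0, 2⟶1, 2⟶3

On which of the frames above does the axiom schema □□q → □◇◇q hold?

B, C

Frame correspondent (Sahlqvist): ∀x ∀z (xRz → ∃w (xR²w ∧ zR²w)) — i.e. a generalized confluence (Geach) condition.
A: fails — vRs but no w with vR²w and sR²w.
B: ✓.
C: ✓.
D: fails — 0R1 but no w with 0R²w and 1R²w.
Valid on: B, C.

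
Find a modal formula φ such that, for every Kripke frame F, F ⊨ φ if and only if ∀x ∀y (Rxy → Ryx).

This is symmetry; the standard corresponding axiom is B: s → □◇s.
Suppose s→□◇s is valid. Take Rxy and set V(s)={x}. Then s at x, so □◇s at x, so ◇s at y, so some z with Ryz has s; z=x, i.e. Ryx.

s → □◇s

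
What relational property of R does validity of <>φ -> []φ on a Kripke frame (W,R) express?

Partial functionality

Suppose ◇φ→□φ is valid. Take Rxy, Rxz and set V(φ)={y}. Then ◇φ at x, so □φ at x, so φ at z, i.e. z=y.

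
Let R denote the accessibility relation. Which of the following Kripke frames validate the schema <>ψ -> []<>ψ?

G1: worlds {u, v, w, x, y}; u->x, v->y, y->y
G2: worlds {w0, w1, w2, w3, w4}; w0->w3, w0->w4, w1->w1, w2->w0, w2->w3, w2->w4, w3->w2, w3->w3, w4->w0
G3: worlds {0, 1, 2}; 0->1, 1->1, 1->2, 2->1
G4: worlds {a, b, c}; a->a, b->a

This is the axiom for the Euclidean property; its first-order frame correspondent is forall x forall y forall z (Rxy & Rxz -> Ryz).
G1: fails — Rux and Rux but not Rxx.
G2: fails — Rw0w4 and Rw0w4 but not Rw4w4.
G3: fails — R12 and R12 but not R22.
G4: satisfies the condition.
Valid on: G4.

G4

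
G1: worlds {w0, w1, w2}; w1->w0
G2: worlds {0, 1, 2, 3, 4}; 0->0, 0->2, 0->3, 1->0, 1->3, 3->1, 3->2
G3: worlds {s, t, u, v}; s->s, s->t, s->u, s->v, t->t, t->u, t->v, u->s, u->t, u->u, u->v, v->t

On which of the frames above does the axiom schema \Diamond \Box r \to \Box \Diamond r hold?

G3

The schema corresponds to convergence: \forall x \forall y \forall z (Rxy \wedge Rxz \to \exists w (Ryw \wedge Rzw)).
G1: fails — Rw1w0 and Rw1w0 but w0 and w0 have no common successor.
G2: fails — R00 and R02 but 0 and 2 have no common successor.
G3: condition met.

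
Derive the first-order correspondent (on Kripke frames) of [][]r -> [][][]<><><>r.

forall x forall z (x R^3 z -> exists w (x R^2 w & z R^3 w))

This is a Sahlqvist (Geach-type) schema ◇^0□^2r → □^3◇^3r.
Minimal-valuation argument: fix x; take any y with xR^0y and any z with xR^3z. Set V(r) to the set of worlds R-reachable from y in exactly 2 steps. Then □^2r holds at y, so the antecedent holds at x; validity forces ◇^3r at z, giving a w with zR^3w and yR^2w.
First-order correspondent: forall x forall z (x R^3 z -> exists w (x R^2 w & z R^3 w)).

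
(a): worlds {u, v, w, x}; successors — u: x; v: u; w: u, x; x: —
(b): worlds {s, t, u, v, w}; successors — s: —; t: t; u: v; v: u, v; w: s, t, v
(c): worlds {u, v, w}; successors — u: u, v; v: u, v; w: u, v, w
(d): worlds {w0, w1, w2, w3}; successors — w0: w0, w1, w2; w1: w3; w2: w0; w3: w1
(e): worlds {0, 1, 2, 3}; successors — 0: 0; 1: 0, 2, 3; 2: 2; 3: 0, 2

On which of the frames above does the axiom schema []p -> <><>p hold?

The schema corresponds to a generalized confluence (Geach) condition: forall x exists w (xRw & x R^2 w).
(a): fails — at u but no t with uRt and uR²t.
(b): fails — at s but no w* with sRw* and sR²w*.
(c): condition met.
(d): fails — at w1 but no w with w1Rw and w1R²w.
(e): condition met.

(c), (e)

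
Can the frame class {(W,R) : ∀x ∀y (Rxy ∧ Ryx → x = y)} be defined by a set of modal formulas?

No — not modally definable

If a class were modally definable it would be closed under surjective bounded morphisms (Goldblatt–Thomason).
The 6-cycle (worlds a,b,c,d,e,f with a→b→c→d→e→f→a) is antisymmetric. Sending even-indexed worlds to s and odd-indexed worlds to t is a surjective bounded morphism onto the two-world frame with s↔t, which is not antisymmetric.
Hence antisymmetry is not modally definable.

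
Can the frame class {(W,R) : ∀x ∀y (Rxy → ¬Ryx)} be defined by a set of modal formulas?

No — not modally definable

Any modally definable frame class is closed under surjective bounded morphisms.
The 5-cycle (worlds 0,1,2,3,4 with 0→1→2→3→4→0) is asymmetric. Mapping every world to a single reflexive point • is a surjective bounded morphism, and the reflexive point is not asymmetric (R•• but asymmetry requires ¬R••).
So the class is not modally definable.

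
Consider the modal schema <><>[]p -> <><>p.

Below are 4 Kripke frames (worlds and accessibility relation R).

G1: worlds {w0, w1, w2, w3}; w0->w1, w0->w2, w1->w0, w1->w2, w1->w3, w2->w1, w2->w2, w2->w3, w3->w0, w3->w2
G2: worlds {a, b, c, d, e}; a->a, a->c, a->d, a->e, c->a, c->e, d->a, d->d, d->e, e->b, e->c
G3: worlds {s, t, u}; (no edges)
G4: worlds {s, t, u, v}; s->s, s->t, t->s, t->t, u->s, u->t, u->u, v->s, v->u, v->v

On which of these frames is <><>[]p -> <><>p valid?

G1, G3, G4

This is the axiom for a generalized confluence (Geach) condition; its first-order frame correspondent is forall x forall y (x R^2 y -> exists w (yRw & x R^2 w)).
G1: satisfies the condition.
G2: fails — aR²b but no w with bRw and aR²w.
G3: satisfies the condition.
G4: satisfies the condition.
Valid on: G1, G3, G4.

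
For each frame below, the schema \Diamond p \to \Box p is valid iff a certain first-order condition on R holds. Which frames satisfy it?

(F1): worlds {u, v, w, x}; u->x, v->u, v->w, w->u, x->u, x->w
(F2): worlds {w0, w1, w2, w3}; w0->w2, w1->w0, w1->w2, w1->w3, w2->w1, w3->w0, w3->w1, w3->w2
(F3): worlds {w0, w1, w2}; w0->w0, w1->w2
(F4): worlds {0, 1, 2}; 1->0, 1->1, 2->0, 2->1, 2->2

(F3)

The schema corresponds to partial functionality: \forall x \forall y \forall z (Rxy \wedge Rxz \to y = z).
(F1): fails — v sees both u and w.
(F2): fails — w1 sees both w0 and w2.
(F3): satisfies the condition.
(F4): fails — 1 sees both 0 and 1.
Valid on: (F3).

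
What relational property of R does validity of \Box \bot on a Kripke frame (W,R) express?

emptiness of R: \forall x \forall y \neg Rxy

□⊥ is valid iff no world has any successor (otherwise □⊥ fails at any world with one).
The converse is a direct semantic check.
So the correspondent is emptiness of R.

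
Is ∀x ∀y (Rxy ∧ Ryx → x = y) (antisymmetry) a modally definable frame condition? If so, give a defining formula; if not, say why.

Any modally definable frame class is closed under surjective bounded morphisms.
The 4-cycle (worlds s,t,u,v with s→t→u→v→s) is antisymmetric. Sending even-indexed worlds to a and odd-indexed worlds to b is a surjective bounded morphism onto the two-world frame with a↔b, which is not antisymmetric.
So the class is not modally definable.

Not definable by any modal formula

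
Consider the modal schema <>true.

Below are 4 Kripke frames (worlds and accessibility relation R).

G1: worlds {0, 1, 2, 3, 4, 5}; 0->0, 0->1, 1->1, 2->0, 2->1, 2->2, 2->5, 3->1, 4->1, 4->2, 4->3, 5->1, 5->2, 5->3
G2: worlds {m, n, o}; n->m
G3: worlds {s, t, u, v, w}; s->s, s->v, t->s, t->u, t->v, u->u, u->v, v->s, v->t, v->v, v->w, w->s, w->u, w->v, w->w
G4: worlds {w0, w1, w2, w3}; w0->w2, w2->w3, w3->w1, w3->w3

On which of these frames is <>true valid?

The schema corresponds to seriality: forall x exists y Rxy.
G1: satisfies the condition.
G2: fails — world m has no successor.
G3: satisfies the condition.
G4: fails — world w1 has no successor.
Valid on: G1, G3.

G1, G3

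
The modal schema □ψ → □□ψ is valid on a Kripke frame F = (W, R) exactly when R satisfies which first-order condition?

transitivity: ∀x ∀y ∀z (Rxy ∧ Ryz → Rxz)

Suppose □ψ→□□ψ is valid. Take Rxy, Ryz and set V(ψ)={w : Rxw}. Then □ψ at x, so □□ψ at x, so □ψ at y, so ψ at z, i.e. Rxz.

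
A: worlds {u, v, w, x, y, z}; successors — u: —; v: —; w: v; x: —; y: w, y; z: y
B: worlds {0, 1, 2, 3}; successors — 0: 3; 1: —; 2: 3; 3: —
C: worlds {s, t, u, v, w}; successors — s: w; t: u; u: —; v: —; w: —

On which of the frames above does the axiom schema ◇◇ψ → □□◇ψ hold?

This is the axiom for a generalized confluence (Geach) condition; its first-order frame correspondent is ∀x ∀y ∀z ((xR²y ∧ xR²z) → ∃w (y = w ∧ zRw)).
A: fails — yR²v, yR²v but no t with v=t and vRt.
B: holds.
C: holds.
Valid on: B, C.

B, C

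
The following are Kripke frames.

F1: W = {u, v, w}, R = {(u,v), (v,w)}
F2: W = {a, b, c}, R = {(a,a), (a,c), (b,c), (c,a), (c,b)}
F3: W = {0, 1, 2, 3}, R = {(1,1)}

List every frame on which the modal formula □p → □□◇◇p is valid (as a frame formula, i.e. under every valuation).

F3

This is the axiom for a generalized confluence (Geach) condition; its first-order frame correspondent is ∀x ∀z (xR²z → ∃w (xRw ∧ zR²w)).
F1: fails — uR²w but no t with uRt and wR²t.
F2: fails — bR²b but no w with bRw and bR²w.
F3: holds.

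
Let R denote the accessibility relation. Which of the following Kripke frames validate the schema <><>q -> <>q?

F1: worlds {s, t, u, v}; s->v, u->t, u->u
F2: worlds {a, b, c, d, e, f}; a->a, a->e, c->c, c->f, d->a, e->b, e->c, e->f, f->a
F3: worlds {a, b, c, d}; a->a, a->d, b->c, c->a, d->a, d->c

This is the axiom for transitivity; its first-order frame correspondent is forall x forall y forall z (Rxy & Ryz -> Rxz).
F1: condition met.
F2: fails — Rcf and Rfa but not Rca.
F3: fails — Rbc and Rca but not Rba.
Valid on: F1.

F1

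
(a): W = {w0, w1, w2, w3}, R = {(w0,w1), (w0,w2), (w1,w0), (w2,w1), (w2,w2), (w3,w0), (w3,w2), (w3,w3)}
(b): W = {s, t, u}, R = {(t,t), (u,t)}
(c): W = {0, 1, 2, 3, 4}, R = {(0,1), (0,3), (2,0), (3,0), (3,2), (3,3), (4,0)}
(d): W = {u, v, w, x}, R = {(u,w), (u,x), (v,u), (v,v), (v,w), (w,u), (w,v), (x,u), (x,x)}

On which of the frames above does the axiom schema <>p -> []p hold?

Frame correspondent (Sahlqvist): forall x forall y forall z (Rxy & Rxz -> y = z) — i.e. partial functionality.
(a): fails — w0 sees both w1 and w2.
(b): ✓.
(c): fails — 0 sees both 1 and 3.
(d): fails — u sees both w and x.
Valid on: (b).

(b)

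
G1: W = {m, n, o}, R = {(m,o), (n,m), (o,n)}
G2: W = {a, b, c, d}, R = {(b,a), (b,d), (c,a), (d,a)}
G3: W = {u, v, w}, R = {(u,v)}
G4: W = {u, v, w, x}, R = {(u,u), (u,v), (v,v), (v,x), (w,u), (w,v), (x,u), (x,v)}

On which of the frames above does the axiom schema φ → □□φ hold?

G3

Frame correspondent (Sahlqvist): ∀x ∀z (xR²z → ∃w (x = w ∧ z = w)) — i.e. a generalized confluence (Geach) condition.
G1: fails — mR²n but m ≠ n.
G2: fails — bR²a but b ≠ a.
G3: condition met.
G4: fails — uR²v but u ≠ v.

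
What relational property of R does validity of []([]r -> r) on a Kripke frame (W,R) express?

shift-reflexivity

Suppose □(□r→r) is valid. Take Rxy and set V(r)={w : Ryw}. Then at y, □r holds; since □(□r→r) at x, □r→r at y, so r at y, i.e. Ryy.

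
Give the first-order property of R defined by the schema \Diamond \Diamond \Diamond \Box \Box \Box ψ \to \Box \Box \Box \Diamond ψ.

\forall x \forall y \forall z ((x R^3 y \wedge x R^3 z) \to \exists w (y R^3 w \wedge zRw))

This is a Sahlqvist (Geach-type) schema ◇^3□^3ψ → □^3◇^1ψ.
Minimal-valuation argument: fix x; take any y with xR^3y and any z with xR^3z. Set V(ψ) to the set of worlds R-reachable from y in exactly 3 steps. Then □^3ψ holds at y, so the antecedent holds at x; validity forces ◇^1ψ at z, giving a w with zR^1w and yR^3w.
First-order correspondent: \forall x \forall y \forall z ((x R^3 y \wedge x R^3 z) \to \exists w (y R^3 w \wedge zRw)).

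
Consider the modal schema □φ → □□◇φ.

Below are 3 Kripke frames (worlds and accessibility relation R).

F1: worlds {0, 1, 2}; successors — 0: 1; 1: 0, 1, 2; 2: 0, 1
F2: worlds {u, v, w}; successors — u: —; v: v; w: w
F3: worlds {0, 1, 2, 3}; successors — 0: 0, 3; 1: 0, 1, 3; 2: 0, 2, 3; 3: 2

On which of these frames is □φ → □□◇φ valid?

The schema corresponds to a generalized confluence (Geach) condition: ∀x ∀z (xR²z → ∃w (xRw ∧ zRw)).
F1: satisfies the condition.
F2: satisfies the condition.
F3: fails — 0R²3 but no w with 0Rw and 3Rw.
Valid on: F1, F2.

F1, F2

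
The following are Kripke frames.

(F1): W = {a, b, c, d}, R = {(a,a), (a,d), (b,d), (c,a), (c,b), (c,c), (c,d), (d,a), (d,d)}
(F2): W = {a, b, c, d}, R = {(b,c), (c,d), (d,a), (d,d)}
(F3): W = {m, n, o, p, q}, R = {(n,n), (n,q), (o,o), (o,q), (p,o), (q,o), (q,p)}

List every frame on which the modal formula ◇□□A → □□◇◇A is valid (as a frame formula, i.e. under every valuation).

This is the axiom for a generalized confluence (Geach) condition; its first-order frame correspondent is ∀x ∀y ∀z ((xRy ∧ xR²z) → ∃w (yR²w ∧ zR²w)).
(F1): holds.
(F2): fails — cRd, cR²a but no w with dR²w and aR²w.
(F3): holds.
Valid on: (F1), (F3).

(F1), (F3)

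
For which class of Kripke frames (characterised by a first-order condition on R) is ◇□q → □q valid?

This schema is equivalent to the 5 axiom ◇q → □◇q.
Its frame correspondent is the Euclidean property — ∀x ∀y ∀z (Rxy ∧ Rxz → Ryz).

the Euclidean property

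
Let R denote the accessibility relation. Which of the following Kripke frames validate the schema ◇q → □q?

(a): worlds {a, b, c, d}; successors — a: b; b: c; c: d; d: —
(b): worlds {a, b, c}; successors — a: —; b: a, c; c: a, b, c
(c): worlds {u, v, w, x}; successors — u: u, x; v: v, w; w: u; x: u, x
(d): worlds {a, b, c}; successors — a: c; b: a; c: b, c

This is the axiom for partial functionality; its first-order frame correspondent is ∀x ∀y ∀z (Rxy ∧ Rxz → y = z).
(a): condition met.
(b): fails — b sees both a and c.
(c): fails — u sees both u and x.
(d): fails — c sees both b and c.

(a)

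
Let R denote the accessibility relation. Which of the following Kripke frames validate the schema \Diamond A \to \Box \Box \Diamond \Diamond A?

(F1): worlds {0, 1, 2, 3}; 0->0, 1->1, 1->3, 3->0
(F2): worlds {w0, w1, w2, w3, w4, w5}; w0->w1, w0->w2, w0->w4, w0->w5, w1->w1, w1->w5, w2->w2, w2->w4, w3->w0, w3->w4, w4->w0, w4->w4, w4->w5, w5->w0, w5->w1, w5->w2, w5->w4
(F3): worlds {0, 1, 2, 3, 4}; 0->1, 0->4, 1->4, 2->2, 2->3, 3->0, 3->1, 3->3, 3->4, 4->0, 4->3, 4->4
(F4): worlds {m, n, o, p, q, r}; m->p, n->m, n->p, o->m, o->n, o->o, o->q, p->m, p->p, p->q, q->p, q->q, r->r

Frame correspondent (Sahlqvist): \forall x \forall y \forall z ((xRy \wedge x R^2 z) \to \exists w (y = w \wedge z R^2 w)) — i.e. a generalized confluence (Geach) condition.
(F1): fails — 1R1, 1R²0 but no w with 1=w and 0R²w.
(F2): fails — w0Rw1, w0R²w2 but no w with w1=w and w2R²w.
(F3): fails — 0R1, 0R²0 but no w with 1=w and 0R²w.
(F4): fails — oRn, oR²m but no w with n=w and mR²w.
Valid on no frame.

none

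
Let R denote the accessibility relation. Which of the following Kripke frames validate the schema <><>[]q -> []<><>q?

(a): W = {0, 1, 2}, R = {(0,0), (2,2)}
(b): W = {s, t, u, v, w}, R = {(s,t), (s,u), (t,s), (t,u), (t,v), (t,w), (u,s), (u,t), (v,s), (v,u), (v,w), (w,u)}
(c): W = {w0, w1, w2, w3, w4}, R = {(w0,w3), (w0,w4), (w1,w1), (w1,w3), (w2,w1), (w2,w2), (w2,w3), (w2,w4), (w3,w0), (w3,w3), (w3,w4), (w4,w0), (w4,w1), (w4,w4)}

Frame correspondent (Sahlqvist): forall x forall y forall z ((x R^2 y & xRz) -> exists w (yRw & z R^2 w)) — i.e. a generalized confluence (Geach) condition.
(a): holds.
(b): fails — tR²w, tRw but no w* with wRw* and wR²w*.
(c): holds.

(a), (c)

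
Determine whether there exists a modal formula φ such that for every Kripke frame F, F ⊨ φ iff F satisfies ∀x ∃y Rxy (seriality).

This is a Sahlqvist condition; the D axiom □q → ◇q defines it.
Suppose □q→◇q is valid. At any x set V(q)=W. Then □q at x, so ◇q at x, so x has a successor.

Definable; □q → ◇q defines it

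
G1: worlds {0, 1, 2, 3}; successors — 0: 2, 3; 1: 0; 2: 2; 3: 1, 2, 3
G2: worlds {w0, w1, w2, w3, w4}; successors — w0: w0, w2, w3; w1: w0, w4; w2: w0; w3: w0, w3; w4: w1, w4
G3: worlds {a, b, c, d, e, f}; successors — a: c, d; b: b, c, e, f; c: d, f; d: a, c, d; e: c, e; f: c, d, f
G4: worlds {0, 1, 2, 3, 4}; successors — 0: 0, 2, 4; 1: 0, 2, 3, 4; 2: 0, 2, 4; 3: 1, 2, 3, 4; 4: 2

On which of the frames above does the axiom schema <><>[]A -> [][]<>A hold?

G4

This is the axiom for a generalized confluence (Geach) condition; its first-order frame correspondent is forall x forall y forall z ((x R^2 y & x R^2 z) -> exists w (yRw & zRw)).
G1: fails — 0R²1, 0R²2 but no w with 1Rw and 2Rw.
G2: fails — w1R²w0, w1R²w4 but no w with w0Rw and w4Rw.
G3: fails — bR²c, bR²e but no w with cRw and eRw.
G4: ✓.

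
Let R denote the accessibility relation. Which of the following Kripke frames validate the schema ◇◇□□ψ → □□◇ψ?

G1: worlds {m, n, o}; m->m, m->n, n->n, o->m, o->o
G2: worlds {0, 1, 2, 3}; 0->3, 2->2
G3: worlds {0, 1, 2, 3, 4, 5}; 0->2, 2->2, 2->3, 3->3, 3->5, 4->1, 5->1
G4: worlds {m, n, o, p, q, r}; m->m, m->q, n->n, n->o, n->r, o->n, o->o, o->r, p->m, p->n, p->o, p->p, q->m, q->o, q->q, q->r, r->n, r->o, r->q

G2, G4

This is the axiom for a generalized confluence (Geach) condition; its first-order frame correspondent is ∀x ∀y ∀z ((xR²y ∧ xR²z) → ∃w (yR²w ∧ zRw)).
G1: fails — oR²n, oR²o but no w with nR²w and oRw.
G2: ✓.
G3: fails — 2R²2, 2R²5 but no w with 2R²w and 5Rw.
G4: ✓.
Valid on: G2, G4.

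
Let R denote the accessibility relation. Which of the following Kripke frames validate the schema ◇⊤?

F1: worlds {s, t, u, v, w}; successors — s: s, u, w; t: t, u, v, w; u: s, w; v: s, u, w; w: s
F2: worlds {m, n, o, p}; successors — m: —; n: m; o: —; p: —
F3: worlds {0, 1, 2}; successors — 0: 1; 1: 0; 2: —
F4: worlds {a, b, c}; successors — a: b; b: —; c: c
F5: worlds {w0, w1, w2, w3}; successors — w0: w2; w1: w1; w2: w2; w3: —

This is the axiom for seriality; its first-order frame correspondent is ∀x ∃y Rxy.
F1: holds.
F2: fails — world m has no successor.
F3: fails — world 2 has no successor.
F4: fails — world b has no successor.
F5: fails — world w3 has no successor.

F1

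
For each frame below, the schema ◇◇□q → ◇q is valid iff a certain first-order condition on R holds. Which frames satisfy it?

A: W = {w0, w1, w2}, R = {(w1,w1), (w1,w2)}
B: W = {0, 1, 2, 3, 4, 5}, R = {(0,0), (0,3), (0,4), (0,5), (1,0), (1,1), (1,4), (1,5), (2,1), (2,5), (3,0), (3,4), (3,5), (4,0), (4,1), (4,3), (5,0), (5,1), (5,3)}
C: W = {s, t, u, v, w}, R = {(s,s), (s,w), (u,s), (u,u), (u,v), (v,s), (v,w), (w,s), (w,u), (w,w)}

B, C

Frame correspondent (Sahlqvist): ∀x ∀y (xR²y → ∃w (yRw ∧ xRw)) — i.e. a generalized confluence (Geach) condition.
A: fails — w1R²w2 but no w with w2Rw and w1Rw.
B: satisfies the condition.
C: satisfies the condition.
Valid on: B, C.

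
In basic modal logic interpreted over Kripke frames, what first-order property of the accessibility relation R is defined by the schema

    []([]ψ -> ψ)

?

This is the T□ axiom.
It corresponds to shift-reflexivity: forall x forall y (Rxy -> Ryy).

shift-reflexivity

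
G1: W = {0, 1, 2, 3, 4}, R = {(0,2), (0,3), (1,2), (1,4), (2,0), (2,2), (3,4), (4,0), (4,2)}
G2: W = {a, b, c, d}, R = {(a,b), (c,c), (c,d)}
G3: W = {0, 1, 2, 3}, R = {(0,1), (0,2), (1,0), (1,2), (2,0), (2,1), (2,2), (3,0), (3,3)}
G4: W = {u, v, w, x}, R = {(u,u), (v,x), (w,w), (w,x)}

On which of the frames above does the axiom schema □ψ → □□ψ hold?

G2, G4

The schema corresponds to transitivity: ∀x ∀y ∀z (Rxy ∧ Ryz → Rxz).
G1: fails — R34 and R40 but not R30.
G2: holds.
G3: fails — R10 and R01 but not R11.
G4: holds.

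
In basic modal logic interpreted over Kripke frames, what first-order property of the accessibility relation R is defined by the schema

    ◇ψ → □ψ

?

partial functionality: ∀x ∀y ∀z (Rxy ∧ Rxz → y = z)

Suppose ◇ψ→□ψ is valid. Take Rxy, Rxz and set V(ψ)={y}. Then ◇ψ at x, so □ψ at x, so ψ at z, i.e. z=y.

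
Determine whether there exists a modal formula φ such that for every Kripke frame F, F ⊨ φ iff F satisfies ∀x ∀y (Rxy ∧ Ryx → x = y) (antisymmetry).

Not modally definable

If a class were modally definable it would be closed under surjective bounded morphisms (Goldblatt–Thomason).
The 8-cycle (worlds a,b,c,d,e,f,g,h with a→b→c→d→e→f→g→h→a) is antisymmetric. Sending even-indexed worlds to • and odd-indexed worlds to ∘ is a surjective bounded morphism onto the two-world frame with •↔∘, which is not antisymmetric.
So the class is not modally definable.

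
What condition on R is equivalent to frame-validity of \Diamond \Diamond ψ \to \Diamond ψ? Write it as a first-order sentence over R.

\forall x \forall y (x R^2 y \to \exists w (y = w \wedge xRw))

This is a Sahlqvist (Geach-type) schema ◇^2□^0ψ → □^0◇^1ψ.
Minimal-valuation argument: fix x; take any y with xR^2y and any z with xR^0z. Set V(ψ) to the set of worlds R-reachable from y in exactly 0 steps. Then □^0ψ holds at y, so the antecedent holds at x; validity forces ◇^1ψ at z, giving a w with zR^1w and yR^0w.
First-order correspondent: \forall x \forall y (x R^2 y \to \exists w (y = w \wedge xRw)).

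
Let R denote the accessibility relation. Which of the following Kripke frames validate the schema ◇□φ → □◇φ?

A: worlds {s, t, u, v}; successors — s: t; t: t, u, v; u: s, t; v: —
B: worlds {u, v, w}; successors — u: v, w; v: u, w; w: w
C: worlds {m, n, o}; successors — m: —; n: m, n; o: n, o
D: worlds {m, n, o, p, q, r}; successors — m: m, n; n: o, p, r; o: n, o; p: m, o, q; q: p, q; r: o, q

This is the axiom for convergence; its first-order frame correspondent is ∀x ∀y ∀z (Rxy ∧ Rxz → ∃w (Ryw ∧ Rzw)).
A: fails — Rtv and Rtv but v and v have no common successor.
B: condition met.
C: fails — Rnn and Rnm but n and m have no common successor.
D: fails — Rmm and Rmn but m and n have no common successor.
Valid on: B.

B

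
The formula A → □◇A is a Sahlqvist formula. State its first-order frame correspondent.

Suppose A→□◇A is valid. Take Rxy and set V(A)={x}. Then A at x, so □◇A at x, so ◇A at y, so some z with Ryz has A; z=x, i.e. Ryx.

symmetry: ∀x ∀y (Rxy → Ryx)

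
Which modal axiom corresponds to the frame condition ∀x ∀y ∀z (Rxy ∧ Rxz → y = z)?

◇ψ → □ψ

A defining formula is ◇ψ → □ψ (the CD axiom).
Suppose ◇ψ→□ψ is valid. Take Rxy, Rxz and set V(ψ)={y}. Then ◇ψ at x, so □ψ at x, so ψ at z, i.e. z=y.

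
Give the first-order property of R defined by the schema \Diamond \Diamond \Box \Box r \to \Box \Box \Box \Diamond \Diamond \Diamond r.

This is a Sahlqvist (Geach-type) schema ◇^2□^2r → □^3◇^3r.
Minimal-valuation argument: fix x; take any y with xR^2y and any z with xR^3z. Set V(r) to the set of worlds R-reachable from y in exactly 2 steps. Then □^2r holds at y, so the antecedent holds at x; validity forces ◇^3r at z, giving a w with zR^3w and yR^2w.
First-order correspondent: \forall x \forall y \forall z ((x R^2 y \wedge x R^3 z) \to \exists w (y R^2 w \wedge z R^3 w)).

\forall x \forall y \forall z ((x R^2 y \wedge x R^3 z) \to \exists w (y R^2 w \wedge z R^3 w))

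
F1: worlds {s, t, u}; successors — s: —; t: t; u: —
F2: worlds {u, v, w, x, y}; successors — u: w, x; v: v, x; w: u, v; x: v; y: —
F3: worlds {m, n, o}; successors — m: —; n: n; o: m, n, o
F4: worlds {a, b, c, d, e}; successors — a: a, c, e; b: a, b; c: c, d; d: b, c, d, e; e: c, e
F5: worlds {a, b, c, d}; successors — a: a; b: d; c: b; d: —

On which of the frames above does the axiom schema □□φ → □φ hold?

F1, F3, F4

The schema corresponds to density: ∀x ∀y (Rxy → ∃z (Rxz ∧ Rzy)).
F1: ✓.
F2: fails — Rwu but no z with Rwz and Rzu.
F3: ✓.
F4: ✓.
F5: fails — Rcb but no z with Rcz and Rzb.
Valid on: F1, F3, F4.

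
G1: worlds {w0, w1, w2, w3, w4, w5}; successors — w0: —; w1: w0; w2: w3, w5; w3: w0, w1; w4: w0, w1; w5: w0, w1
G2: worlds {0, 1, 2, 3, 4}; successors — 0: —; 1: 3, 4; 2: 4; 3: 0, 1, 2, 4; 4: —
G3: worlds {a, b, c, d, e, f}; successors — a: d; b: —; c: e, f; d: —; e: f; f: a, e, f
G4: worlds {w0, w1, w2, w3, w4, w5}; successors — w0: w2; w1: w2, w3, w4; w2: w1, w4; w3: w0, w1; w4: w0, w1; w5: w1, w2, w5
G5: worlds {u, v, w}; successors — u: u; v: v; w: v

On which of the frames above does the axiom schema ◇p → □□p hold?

G5

This is the axiom for a generalized confluence (Geach) condition; its first-order frame correspondent is ∀x ∀y ∀z ((xRy ∧ xR²z) → ∃w (y = w ∧ z = w)).
G1: fails — w2Rw3, w2R²w0 but w3 ≠ w0.
G2: fails — 1R3, 1R²0 but 3 ≠ 0.
G3: fails — cRe, cR²a but e ≠ a.
G4: fails — w0Rw2, w0R²w1 but w2 ≠ w1.
G5: satisfies the condition.
Valid on: G5.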